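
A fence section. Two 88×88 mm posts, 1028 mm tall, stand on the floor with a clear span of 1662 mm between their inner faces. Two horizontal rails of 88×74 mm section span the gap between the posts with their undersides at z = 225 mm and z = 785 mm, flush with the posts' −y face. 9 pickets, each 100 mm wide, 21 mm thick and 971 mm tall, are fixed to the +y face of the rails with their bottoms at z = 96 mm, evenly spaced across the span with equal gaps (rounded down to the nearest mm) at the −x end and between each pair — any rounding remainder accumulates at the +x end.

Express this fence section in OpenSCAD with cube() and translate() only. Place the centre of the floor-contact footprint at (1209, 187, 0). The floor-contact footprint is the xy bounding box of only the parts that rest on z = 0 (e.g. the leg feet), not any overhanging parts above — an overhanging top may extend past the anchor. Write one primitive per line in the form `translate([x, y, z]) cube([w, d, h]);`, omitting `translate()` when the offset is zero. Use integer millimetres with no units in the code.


translate([290, 143, 0]) cube([88, 88, 1028]);
translate([2040, 143, 0]) cube([88, 88, 1028]);
translate([378, 143, 225]) cube([1662, 88, 74]);
translate([378, 143, 785]) cube([1662, 88, 74]);
translate([454, 231, 96]) cube([100, 21, 971]);
translate([630, 231, 96]) cube([100, 21, 971]);
translate([806, 231, 96]) cube([100, 21, 971]);
translate([982, 231, 96]) cube([100, 21, 971]);
translate([1158, 231, 96]) cube([100, 21, 971]);
translate([1334, 231, 96]) cube([100, 21, 971]);
translate([1510, 231, 96]) cube([100, 21, 971]);
translate([1686, 231, 96]) cube([100, 21, 971]);
translate([1862, 231, 96]) cube([100, 21, 971]);


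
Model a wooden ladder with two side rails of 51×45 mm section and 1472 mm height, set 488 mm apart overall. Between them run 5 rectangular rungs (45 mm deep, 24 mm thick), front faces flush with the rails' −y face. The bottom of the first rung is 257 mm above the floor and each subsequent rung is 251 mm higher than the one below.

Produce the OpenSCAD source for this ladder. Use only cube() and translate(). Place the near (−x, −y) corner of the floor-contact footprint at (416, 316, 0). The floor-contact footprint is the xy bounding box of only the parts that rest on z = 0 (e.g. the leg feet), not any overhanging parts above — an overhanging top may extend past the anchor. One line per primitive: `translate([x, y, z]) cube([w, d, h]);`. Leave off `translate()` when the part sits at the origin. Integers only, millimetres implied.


translate([416, 316, 0]) cube([51, 45, 1472]);
translate([853, 316, 0]) cube([51, 45, 1472]);
translate([467, 316, 257]) cube([386, 45, 24]);
translate([467, 316, 508]) cube([386, 45, 24]);
translate([467, 316, 759]) cube([386, 45, 24]);
translate([467, 316, 1010]) cube([386, 45, 24]);
translate([467, 316, 1261]) cube([386, 45, 24]);


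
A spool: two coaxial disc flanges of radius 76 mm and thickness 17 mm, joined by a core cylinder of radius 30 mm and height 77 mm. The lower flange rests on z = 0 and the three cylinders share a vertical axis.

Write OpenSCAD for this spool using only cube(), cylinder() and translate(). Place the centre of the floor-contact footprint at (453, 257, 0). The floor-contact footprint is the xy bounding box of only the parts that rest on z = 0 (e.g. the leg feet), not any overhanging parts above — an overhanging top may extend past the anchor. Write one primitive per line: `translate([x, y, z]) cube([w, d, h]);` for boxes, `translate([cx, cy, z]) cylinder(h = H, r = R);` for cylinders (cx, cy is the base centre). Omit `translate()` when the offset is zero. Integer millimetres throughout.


translate([453, 257, 0]) cylinder(h = 17, r = 76);
translate([453, 257, 17]) cylinder(h = 77, r = 30);
translate([453, 257, 94]) cylinder(h = 17, r = 76);


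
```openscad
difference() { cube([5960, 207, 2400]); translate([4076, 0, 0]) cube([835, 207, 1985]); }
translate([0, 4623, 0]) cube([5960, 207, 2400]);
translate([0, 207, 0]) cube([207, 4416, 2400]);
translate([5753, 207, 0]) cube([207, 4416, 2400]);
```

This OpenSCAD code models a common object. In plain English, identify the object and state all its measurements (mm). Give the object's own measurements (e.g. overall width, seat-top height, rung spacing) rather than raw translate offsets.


A single room: four walls, each 2400 mm tall and 207 mm thick, enclosing an outside footprint 5960×4830 mm (x × y), no floor or roof. The front and back walls (−y and +y sides) run the full x-width; the side walls fit between their inner faces. A door opening 835 mm wide and 1985 mm tall is cut through the front wall from the floor up, its −x edge 4076 mm from the wall's −x end.


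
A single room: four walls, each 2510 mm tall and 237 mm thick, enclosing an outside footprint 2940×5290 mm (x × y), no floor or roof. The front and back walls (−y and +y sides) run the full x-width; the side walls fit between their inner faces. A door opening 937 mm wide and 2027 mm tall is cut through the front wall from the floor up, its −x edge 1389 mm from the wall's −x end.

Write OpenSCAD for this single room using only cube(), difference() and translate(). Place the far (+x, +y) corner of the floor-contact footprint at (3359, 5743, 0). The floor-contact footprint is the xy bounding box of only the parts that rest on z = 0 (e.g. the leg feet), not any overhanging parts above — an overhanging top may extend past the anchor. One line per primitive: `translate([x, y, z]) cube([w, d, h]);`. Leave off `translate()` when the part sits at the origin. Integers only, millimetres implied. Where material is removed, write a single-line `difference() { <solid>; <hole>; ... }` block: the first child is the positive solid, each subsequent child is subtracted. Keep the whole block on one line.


difference() { translate([419, 453, 0]) cube([2940, 237, 2510]); translate([1808, 453, 0]) cube([937, 237, 2027]); }
translate([419, 5506, 0]) cube([2940, 237, 2510]);
translate([419, 690, 0]) cube([237, 4816, 2510]);
translate([3122, 690, 0]) cube([237, 4816, 2510]);


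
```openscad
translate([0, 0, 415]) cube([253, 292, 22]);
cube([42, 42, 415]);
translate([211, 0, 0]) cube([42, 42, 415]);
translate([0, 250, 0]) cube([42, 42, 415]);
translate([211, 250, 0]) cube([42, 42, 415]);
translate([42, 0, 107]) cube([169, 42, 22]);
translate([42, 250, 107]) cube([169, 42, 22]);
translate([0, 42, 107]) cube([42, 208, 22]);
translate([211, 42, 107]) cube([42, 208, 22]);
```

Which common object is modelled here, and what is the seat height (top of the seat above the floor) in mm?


A stool. The seat height is 437 mm.

A 253×292×22 slab at z = 415 on four corner posts — a stool. The seat top is 415 + 22 = 437 mm.


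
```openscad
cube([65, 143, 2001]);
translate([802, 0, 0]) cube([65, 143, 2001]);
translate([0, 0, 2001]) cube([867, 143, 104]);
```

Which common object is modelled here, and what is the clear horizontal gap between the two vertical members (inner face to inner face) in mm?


A door frame. The clear opening width is 737 mm.

Two 2001 mm tall posts with a header on top — a door frame. The left jamb is 65 mm wide at x = 0; the right jamb starts at x = 802. The clear opening is 802 − 65 = 737 mm.


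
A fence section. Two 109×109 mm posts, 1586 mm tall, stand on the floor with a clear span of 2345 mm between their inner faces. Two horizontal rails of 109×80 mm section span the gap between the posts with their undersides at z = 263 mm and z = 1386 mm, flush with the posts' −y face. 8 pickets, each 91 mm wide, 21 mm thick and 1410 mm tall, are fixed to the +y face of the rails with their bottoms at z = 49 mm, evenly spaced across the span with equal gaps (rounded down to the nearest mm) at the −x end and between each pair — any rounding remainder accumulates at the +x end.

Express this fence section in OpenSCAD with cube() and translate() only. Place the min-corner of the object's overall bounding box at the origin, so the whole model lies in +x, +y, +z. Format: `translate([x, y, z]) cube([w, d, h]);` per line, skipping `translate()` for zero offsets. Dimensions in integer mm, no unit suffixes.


cube([109, 109, 1586]);
translate([2454, 0, 0]) cube([109, 109, 1586]);
translate([109, 0, 263]) cube([2345, 109, 80]);
translate([109, 0, 1386]) cube([2345, 109, 80]);
translate([288, 109, 49]) cube([91, 21, 1410]);
translate([558, 109, 49]) cube([91, 21, 1410]);
translate([828, 109, 49]) cube([91, 21, 1410]);
translate([1098, 109, 49]) cube([91, 21, 1410]);
translate([1368, 109, 49]) cube([91, 21, 1410]);
translate([1638, 109, 49]) cube([91, 21, 1410]);
translate([1908, 109, 49]) cube([91, 21, 1410]);
translate([2178, 109, 49]) cube([91, 21, 1410]);


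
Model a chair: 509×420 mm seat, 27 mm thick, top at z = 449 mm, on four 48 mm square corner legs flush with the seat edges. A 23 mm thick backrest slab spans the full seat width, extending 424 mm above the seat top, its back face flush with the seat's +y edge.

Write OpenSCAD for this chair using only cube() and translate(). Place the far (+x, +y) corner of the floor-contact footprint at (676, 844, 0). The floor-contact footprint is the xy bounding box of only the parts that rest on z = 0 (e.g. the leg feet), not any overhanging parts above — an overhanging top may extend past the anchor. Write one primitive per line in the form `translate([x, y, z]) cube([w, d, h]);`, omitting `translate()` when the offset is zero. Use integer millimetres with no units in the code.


// leg_h = 449 - 27 = 422
translate([167, 424, 422]) cube([509, 420, 27]);
translate([167, 424, 0]) cube([48, 48, 422]);
translate([628, 424, 0]) cube([48, 48, 422]);
translate([167, 796, 0]) cube([48, 48, 422]);
translate([628, 796, 0]) cube([48, 48, 422]);
translate([167, 821, 449]) cube([509, 23, 424]);


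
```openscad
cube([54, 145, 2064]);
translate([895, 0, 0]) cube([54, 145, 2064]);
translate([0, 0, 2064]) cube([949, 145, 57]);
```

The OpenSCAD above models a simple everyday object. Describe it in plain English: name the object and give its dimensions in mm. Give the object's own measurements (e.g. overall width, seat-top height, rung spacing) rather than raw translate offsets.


A door frame. The clear opening is 841 mm wide and 2064 mm high. Two 54 mm wide jambs, 145 mm deep, stand either side of the opening from the floor to the top of the opening. A 57 mm thick head sits across the top of both jambs, spanning the full outside width of the frame.


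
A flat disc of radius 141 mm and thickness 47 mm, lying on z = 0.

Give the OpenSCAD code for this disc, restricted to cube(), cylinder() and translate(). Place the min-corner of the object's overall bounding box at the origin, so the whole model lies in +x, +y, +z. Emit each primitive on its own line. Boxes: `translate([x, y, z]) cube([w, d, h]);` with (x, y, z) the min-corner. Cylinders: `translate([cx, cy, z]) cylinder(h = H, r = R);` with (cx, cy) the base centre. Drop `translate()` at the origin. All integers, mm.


translate([141, 141, 0]) cylinder(h = 47, r = 141);


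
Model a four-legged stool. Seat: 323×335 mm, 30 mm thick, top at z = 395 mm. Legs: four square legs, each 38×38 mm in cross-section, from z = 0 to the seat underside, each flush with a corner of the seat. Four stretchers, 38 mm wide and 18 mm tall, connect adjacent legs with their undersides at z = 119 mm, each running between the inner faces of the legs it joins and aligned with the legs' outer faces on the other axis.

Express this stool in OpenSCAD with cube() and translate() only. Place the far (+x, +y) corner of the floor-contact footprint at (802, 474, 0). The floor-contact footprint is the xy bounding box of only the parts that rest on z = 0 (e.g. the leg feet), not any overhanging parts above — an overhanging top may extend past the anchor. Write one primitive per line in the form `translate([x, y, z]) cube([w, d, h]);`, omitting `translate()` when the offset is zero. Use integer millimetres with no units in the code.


translate([479, 139, 365]) cube([323, 335, 30]);
translate([479, 139, 0]) cube([38, 38, 365]);
translate([764, 139, 0]) cube([38, 38, 365]);
translate([479, 436, 0]) cube([38, 38, 365]);
translate([764, 436, 0]) cube([38, 38, 365]);
translate([517, 139, 119]) cube([247, 38, 18]);
translate([517, 436, 119]) cube([247, 38, 18]);
translate([479, 177, 119]) cube([38, 259, 18]);
translate([764, 177, 119]) cube([38, 259, 18]);


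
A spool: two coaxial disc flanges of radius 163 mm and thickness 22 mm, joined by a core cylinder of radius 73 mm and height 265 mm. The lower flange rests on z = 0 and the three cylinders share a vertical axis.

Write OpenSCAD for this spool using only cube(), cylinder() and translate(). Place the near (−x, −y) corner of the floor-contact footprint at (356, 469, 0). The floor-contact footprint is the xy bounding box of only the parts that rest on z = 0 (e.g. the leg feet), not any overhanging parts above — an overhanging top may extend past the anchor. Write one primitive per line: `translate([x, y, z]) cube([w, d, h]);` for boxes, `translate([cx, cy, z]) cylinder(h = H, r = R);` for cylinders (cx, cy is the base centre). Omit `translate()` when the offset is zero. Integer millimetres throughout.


translate([519, 632, 0]) cylinder(h = 22, r = 163);
translate([519, 632, 22]) cylinder(h = 265, r = 73);
translate([519, 632, 287]) cylinder(h = 22, r = 163);


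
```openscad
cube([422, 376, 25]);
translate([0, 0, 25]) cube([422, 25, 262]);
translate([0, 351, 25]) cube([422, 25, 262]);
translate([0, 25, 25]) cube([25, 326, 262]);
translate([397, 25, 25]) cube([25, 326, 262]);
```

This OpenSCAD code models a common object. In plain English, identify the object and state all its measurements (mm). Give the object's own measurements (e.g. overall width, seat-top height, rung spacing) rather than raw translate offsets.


An open-topped rectangular box: outside dimensions 422×376×287 mm, with a uniform wall and base thickness of 25 mm. The base is a full 422×376 slab on the floor; four walls sit on top of the base. The front and back walls (the −y and +y sides) span the full width; the two side walls fit between them.


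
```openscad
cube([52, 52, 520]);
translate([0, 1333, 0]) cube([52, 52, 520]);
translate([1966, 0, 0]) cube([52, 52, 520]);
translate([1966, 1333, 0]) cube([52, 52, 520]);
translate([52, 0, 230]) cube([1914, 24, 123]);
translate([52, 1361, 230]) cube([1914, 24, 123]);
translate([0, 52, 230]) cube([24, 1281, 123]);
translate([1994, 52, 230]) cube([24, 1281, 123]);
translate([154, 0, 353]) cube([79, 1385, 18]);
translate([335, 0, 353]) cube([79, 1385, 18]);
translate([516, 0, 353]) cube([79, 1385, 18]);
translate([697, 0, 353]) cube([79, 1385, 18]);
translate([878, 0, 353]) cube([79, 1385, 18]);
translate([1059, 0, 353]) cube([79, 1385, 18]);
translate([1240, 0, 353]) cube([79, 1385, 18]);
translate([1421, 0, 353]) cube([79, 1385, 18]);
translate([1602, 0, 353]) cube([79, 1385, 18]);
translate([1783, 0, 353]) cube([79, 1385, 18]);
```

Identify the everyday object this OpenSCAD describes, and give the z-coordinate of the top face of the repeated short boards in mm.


A bed frame. The slat-top height is 371 mm.

Four posts, four rails, and a row of slats — a bed frame. Slats sit on the rails at z = 230 + 123 = 353; with slat thickness 18, the top is 371 mm.


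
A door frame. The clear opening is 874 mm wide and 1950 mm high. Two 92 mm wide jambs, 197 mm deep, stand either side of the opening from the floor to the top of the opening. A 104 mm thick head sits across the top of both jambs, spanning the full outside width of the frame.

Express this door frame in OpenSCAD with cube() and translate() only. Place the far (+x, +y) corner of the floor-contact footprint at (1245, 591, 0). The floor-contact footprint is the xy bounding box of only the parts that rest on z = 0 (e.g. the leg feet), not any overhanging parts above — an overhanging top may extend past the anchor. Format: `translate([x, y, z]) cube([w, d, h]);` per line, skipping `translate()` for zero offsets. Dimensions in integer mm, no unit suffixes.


translate([187, 394, 0]) cube([92, 197, 1950]);
translate([1153, 394, 0]) cube([92, 197, 1950]);
translate([187, 394, 1950]) cube([1058, 197, 104]);


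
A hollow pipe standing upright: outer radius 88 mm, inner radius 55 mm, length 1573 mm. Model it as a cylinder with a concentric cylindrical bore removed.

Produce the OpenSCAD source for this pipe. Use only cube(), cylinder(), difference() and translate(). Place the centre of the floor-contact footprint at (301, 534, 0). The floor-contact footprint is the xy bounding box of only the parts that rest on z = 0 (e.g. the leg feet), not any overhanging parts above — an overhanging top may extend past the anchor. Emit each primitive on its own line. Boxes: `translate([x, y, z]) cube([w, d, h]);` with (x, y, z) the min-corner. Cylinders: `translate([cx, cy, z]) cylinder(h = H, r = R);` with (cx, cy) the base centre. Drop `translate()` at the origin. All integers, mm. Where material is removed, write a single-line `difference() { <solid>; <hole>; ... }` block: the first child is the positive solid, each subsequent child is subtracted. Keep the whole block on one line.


difference() { translate([301, 534, 0]) cylinder(h = 1573, r = 88); translate([301, 534, 0]) cylinder(h = 1573, r = 55); }


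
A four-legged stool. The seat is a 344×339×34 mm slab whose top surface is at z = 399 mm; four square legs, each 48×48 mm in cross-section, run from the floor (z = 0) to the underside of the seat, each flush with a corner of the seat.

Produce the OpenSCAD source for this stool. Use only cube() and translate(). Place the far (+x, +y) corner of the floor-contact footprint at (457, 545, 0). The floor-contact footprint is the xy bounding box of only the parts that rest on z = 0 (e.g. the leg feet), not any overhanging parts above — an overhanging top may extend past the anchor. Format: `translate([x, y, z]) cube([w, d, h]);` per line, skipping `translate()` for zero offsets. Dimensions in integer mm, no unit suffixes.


translate([113, 206, 365]) cube([344, 339, 34]);
translate([113, 206, 0]) cube([48, 48, 365]);
translate([409, 206, 0]) cube([48, 48, 365]);
translate([113, 497, 0]) cube([48, 48, 365]);
translate([409, 497, 0]) cube([48, 48, 365]);


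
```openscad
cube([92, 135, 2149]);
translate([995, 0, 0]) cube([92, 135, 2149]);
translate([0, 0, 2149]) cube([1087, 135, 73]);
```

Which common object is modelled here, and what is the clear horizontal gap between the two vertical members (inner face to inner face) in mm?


A door frame. The clear opening width is 903 mm.

Two 2149 mm tall posts with a header on top — a door frame. The left jamb is 92 mm wide at x = 0; the right jamb starts at x = 995. The clear opening is 995 − 92 = 903 mm.


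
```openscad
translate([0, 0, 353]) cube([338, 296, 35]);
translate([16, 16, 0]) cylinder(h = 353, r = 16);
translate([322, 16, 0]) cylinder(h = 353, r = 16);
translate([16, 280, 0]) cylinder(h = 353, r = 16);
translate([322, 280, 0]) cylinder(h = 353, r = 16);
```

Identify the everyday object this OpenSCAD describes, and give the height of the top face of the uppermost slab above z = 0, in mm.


A stool. The seat height is 388 mm.

A 338×296×35 slab at z = 353 on four corner cylinders — a stool. The seat top is 353 + 35 = 388 mm.


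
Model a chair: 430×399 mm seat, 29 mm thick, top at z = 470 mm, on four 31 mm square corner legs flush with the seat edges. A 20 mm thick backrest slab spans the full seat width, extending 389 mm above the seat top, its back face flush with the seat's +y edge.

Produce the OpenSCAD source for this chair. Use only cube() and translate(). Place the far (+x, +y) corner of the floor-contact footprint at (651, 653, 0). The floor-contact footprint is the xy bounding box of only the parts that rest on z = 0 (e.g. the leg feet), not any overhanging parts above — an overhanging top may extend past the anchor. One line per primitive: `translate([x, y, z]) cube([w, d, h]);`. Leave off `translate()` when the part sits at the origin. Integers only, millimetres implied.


translate([221, 254, 441]) cube([430, 399, 29]);
translate([221, 254, 0]) cube([31, 31, 441]);
translate([620, 254, 0]) cube([31, 31, 441]);
translate([221, 622, 0]) cube([31, 31, 441]);
translate([620, 622, 0]) cube([31, 31, 441]);
translate([221, 633, 470]) cube([430, 20, 389]);


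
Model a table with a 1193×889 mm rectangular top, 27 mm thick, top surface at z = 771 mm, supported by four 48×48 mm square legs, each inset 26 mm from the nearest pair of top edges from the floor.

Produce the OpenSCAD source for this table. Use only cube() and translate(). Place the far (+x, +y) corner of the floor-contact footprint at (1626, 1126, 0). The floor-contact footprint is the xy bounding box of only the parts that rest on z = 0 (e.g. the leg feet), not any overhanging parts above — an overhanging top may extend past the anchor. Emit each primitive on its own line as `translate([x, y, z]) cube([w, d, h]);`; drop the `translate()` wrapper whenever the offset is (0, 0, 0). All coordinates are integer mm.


// leg_h = 771 - 27 = 744
translate([459, 263, 744]) cube([1193, 889, 27]);
translate([485, 289, 0]) cube([48, 48, 744]);
translate([1578, 289, 0]) cube([48, 48, 744]);
translate([485, 1078, 0]) cube([48, 48, 744]);
translate([1578, 1078, 0]) cube([48, 48, 744]);


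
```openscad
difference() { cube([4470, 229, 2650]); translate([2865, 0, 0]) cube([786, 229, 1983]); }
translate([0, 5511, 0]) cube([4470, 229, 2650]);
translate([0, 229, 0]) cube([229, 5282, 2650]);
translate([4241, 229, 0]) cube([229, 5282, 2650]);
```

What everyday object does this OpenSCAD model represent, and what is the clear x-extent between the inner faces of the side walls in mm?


A single room. The interior width is 4012 mm.

Four walls enclosing a rectangle with a door in the front wall — a room. Outside width 4470 minus two 229 mm walls gives 4012 mm.


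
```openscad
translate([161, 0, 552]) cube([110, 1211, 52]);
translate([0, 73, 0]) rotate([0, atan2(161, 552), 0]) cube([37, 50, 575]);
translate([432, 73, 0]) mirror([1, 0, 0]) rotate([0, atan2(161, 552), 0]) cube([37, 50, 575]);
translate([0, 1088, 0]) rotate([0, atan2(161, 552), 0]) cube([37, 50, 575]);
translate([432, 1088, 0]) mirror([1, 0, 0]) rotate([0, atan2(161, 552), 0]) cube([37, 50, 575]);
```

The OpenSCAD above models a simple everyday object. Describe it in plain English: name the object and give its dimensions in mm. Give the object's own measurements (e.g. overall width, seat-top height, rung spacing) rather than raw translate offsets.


A sawhorse. A 110×1211×52 mm beam (x, y, z) sits on two A-frame leg pairs. Each pair is two raked legs of 37×50 mm section (50 mm along y) splaying symmetrically in x. Each leg rises 552 mm vertically over 161 mm of horizontal reach and is 575 mm long along its own axis. Every leg's outer bottom edge rests on the floor and its outer top edge meets a bottom edge of the beam — the left legs (tilting toward +x) meet the beam's −x bottom edge, the right legs (their mirror images, tilting toward −x) meet its +x bottom edge — so the leg tops tuck under the beam, the beam's underside is 552 mm above the floor, and the feet are 432 mm apart outside-to-outside with the beam centred between them. The two leg pairs are set in 73 mm from either end of the beam.


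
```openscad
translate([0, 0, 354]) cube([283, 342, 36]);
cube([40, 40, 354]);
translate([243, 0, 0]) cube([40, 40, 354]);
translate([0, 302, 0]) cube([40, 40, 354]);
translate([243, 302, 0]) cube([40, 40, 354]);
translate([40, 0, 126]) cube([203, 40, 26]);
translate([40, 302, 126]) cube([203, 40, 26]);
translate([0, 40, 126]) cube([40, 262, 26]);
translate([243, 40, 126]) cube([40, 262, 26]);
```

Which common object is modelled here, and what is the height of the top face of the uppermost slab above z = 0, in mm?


A stool. The seat height is 390 mm.

A 283×342×36 slab at z = 354 on four corner posts — a stool. The seat top is 354 + 36 = 390 mm.


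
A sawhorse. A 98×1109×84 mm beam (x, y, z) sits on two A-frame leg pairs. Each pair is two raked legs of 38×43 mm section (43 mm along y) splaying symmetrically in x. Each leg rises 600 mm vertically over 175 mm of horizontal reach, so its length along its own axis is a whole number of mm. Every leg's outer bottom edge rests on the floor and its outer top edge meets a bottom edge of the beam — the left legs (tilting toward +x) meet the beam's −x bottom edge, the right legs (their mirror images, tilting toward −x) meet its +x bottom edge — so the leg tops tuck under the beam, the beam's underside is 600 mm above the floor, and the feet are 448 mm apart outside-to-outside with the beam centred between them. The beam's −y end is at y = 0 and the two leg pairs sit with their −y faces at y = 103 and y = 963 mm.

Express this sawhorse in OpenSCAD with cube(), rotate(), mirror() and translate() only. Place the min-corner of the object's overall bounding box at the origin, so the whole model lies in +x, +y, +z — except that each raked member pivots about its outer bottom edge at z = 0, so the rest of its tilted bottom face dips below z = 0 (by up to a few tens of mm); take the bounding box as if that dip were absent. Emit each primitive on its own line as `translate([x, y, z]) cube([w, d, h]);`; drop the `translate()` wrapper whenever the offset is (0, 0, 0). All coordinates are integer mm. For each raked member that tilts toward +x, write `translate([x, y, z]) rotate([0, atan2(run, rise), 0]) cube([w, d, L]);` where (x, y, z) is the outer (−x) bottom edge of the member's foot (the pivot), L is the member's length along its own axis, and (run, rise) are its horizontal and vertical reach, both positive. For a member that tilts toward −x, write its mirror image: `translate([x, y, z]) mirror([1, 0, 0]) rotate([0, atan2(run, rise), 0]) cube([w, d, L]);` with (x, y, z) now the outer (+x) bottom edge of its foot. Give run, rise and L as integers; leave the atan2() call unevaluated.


// leg length = √(175² + 600²) = 625
// right-leg outer foot x = 2·175 + 98 = 448
// beam min-corner = (175, 0, 600)
translate([175, 0, 600]) cube([98, 1109, 84]);
translate([0, 103, 0]) rotate([0, atan2(175, 600), 0]) cube([38, 43, 625]);
translate([448, 103, 0]) mirror([1, 0, 0]) rotate([0, atan2(175, 600), 0]) cube([38, 43, 625]);
translate([0, 963, 0]) rotate([0, atan2(175, 600), 0]) cube([38, 43, 625]);
translate([448, 963, 0]) mirror([1, 0, 0]) rotate([0, atan2(175, 600), 0]) cube([38, 43, 625]);


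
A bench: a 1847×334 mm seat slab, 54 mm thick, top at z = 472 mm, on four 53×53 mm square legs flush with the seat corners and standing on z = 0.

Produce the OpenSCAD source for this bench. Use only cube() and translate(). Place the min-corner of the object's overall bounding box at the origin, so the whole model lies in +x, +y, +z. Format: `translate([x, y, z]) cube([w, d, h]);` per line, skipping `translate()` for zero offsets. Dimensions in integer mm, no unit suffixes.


// leg_h = 472 − 54 = 418
translate([0, 0, 418]) cube([1847, 334, 54]);
cube([53, 53, 418]);
translate([0, 281, 0]) cube([53, 53, 418]);
translate([1794, 0, 0]) cube([53, 53, 418]);
translate([1794, 281, 0]) cube([53, 53, 418]);


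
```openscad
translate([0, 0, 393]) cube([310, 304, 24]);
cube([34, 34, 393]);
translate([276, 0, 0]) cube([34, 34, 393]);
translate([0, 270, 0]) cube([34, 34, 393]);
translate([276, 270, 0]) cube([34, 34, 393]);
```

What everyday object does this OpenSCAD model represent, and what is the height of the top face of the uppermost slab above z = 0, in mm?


A stool. The seat height is 417 mm.

A 310×304×24 slab at z = 393 on four corner posts — a stool. The seat top is 393 + 24 = 417 mm.


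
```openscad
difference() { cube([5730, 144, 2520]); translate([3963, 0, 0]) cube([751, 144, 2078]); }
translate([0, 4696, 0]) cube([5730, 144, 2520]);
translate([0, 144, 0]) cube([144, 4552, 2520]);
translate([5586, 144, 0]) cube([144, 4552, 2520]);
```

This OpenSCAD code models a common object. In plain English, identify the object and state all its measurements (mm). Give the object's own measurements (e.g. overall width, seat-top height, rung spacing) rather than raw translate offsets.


A single room: four walls, each 2520 mm tall and 144 mm thick, enclosing an outside footprint 5730×4840 mm (x × y), no floor or roof. The front and back walls (−y and +y sides) run the full x-width; the side walls fit between their inner faces. A door opening 751 mm wide and 2078 mm tall is cut through the front wall from the floor up, its −x edge 3963 mm from the wall's −x end.


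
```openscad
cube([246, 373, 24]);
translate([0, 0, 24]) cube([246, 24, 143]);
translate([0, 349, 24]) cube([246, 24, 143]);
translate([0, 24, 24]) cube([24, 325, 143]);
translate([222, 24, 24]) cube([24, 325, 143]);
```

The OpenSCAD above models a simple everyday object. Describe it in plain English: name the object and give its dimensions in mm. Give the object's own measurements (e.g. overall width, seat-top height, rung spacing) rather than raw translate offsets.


An open-topped rectangular box: outside dimensions 246×373×167 mm, with a uniform wall and base thickness of 24 mm. The base is a full 246×373 slab on the floor; four walls sit on top of the base. The front and back walls (the −y and +y sides) span the full width; the two side walls fit between them.


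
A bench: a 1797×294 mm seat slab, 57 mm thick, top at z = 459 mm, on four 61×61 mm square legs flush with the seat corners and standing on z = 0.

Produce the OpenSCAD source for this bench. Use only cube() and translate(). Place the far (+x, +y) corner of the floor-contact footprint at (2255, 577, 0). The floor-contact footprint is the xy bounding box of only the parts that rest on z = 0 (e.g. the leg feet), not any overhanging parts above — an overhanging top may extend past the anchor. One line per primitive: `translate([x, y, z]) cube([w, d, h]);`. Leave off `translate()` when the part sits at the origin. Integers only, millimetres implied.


translate([458, 283, 402]) cube([1797, 294, 57]);
translate([458, 283, 0]) cube([61, 61, 402]);
translate([458, 516, 0]) cube([61, 61, 402]);
translate([2194, 283, 0]) cube([61, 61, 402]);
translate([2194, 516, 0]) cube([61, 61, 402]);


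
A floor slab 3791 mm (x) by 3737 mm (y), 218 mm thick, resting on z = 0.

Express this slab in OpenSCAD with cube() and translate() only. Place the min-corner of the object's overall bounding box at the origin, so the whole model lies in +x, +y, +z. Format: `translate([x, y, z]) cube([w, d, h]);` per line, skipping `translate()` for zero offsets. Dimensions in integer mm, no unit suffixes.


cube([3791, 3737, 218]);


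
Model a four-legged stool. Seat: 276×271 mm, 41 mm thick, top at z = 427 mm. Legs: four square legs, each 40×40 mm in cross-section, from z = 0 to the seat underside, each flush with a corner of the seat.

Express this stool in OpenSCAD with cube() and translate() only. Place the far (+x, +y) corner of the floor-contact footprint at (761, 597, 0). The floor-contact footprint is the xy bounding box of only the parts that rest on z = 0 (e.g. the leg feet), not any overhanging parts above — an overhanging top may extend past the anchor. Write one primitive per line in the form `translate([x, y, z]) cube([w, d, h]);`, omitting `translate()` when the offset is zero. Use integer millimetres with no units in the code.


// leg_h = 427 - 41 = 386
translate([485, 326, 386]) cube([276, 271, 41]);
translate([485, 326, 0]) cube([40, 40, 386]);
translate([721, 326, 0]) cube([40, 40, 386]);
translate([485, 557, 0]) cube([40, 40, 386]);
translate([721, 557, 0]) cube([40, 40, 386]);


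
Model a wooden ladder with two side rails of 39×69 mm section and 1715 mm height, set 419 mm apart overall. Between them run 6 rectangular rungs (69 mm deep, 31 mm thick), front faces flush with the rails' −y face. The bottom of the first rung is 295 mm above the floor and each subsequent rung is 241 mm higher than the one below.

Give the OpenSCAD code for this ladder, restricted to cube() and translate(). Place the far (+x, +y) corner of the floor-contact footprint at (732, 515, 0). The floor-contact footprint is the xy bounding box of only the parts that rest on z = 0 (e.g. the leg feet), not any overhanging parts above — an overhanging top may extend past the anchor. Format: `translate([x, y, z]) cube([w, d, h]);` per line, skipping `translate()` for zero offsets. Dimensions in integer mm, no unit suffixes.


translate([313, 446, 0]) cube([39, 69, 1715]);
translate([693, 446, 0]) cube([39, 69, 1715]);
translate([352, 446, 295]) cube([341, 69, 31]);
translate([352, 446, 536]) cube([341, 69, 31]);
translate([352, 446, 777]) cube([341, 69, 31]);
translate([352, 446, 1018]) cube([341, 69, 31]);
translate([352, 446, 1259]) cube([341, 69, 31]);
translate([352, 446, 1500]) cube([341, 69, 31]);


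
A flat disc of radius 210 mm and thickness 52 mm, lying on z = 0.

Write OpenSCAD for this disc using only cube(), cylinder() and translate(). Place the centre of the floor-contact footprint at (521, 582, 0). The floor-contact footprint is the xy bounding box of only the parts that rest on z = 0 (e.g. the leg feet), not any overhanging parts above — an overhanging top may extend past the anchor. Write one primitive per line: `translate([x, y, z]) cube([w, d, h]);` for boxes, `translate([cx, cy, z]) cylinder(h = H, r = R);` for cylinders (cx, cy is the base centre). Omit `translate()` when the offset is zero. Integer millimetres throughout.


translate([521, 582, 0]) cylinder(h = 52, r = 210);


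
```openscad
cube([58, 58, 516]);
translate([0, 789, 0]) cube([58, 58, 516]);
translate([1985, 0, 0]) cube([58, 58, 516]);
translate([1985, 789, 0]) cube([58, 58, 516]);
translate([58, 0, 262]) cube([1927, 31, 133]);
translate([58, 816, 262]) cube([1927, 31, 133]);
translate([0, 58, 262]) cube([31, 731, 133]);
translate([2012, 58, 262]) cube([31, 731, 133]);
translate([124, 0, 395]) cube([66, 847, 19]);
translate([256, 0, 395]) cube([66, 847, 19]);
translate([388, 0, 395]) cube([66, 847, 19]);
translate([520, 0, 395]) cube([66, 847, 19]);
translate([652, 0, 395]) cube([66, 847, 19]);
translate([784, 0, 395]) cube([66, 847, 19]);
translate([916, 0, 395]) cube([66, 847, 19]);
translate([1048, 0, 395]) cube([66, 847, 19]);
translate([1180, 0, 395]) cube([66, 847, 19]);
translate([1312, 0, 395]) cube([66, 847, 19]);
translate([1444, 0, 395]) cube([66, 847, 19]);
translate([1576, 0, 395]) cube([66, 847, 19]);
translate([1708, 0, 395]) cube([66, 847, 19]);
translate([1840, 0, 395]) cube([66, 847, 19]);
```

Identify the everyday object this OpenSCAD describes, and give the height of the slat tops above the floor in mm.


A bed frame. The slat-top height is 414 mm.

Four posts, four rails, and a row of slats — a bed frame. Slats sit on the rails at z = 262 + 133 = 395; with slat thickness 19, the top is 414 mm.


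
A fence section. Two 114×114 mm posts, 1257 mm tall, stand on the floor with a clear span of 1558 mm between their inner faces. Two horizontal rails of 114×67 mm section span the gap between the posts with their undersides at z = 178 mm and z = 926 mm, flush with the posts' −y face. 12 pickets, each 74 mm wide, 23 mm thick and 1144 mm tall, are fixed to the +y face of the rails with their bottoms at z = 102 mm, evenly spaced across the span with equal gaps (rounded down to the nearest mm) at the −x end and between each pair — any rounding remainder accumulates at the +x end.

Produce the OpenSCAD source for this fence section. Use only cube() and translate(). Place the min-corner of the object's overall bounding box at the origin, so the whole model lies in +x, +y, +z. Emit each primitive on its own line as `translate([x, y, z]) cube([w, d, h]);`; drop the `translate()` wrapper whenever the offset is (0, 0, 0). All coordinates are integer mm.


cube([114, 114, 1257]);
translate([1672, 0, 0]) cube([114, 114, 1257]);
translate([114, 0, 178]) cube([1558, 114, 67]);
translate([114, 0, 926]) cube([1558, 114, 67]);
translate([165, 114, 102]) cube([74, 23, 1144]);
translate([290, 114, 102]) cube([74, 23, 1144]);
translate([415, 114, 102]) cube([74, 23, 1144]);
translate([540, 114, 102]) cube([74, 23, 1144]);
translate([665, 114, 102]) cube([74, 23, 1144]);
translate([790, 114, 102]) cube([74, 23, 1144]);
translate([915, 114, 102]) cube([74, 23, 1144]);
translate([1040, 114, 102]) cube([74, 23, 1144]);
translate([1165, 114, 102]) cube([74, 23, 1144]);
translate([1290, 114, 102]) cube([74, 23, 1144]);
translate([1415, 114, 102]) cube([74, 23, 1144]);
translate([1540, 114, 102]) cube([74, 23, 1144]);


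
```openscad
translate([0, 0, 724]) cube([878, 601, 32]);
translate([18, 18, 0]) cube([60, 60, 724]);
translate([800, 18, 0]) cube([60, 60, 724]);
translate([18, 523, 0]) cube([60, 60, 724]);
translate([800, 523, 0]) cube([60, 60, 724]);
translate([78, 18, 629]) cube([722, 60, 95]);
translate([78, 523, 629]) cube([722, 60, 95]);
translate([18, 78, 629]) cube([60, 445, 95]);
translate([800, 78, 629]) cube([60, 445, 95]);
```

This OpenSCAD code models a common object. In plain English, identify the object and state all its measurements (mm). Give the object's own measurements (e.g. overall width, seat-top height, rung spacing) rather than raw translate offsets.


A table: top 878 mm (x) × 601 mm (y), 32 mm thick, upper face at z = 756 mm, on four 60×60 mm square legs, each inset 18 mm from the nearest pair of top edges from z = 0 to the bottom of the top. Four apron rails, 60 mm thick and 95 mm tall, run between adjacent legs with their top edges flush with the underside of the top and their outer faces flush with the legs' outer faces.


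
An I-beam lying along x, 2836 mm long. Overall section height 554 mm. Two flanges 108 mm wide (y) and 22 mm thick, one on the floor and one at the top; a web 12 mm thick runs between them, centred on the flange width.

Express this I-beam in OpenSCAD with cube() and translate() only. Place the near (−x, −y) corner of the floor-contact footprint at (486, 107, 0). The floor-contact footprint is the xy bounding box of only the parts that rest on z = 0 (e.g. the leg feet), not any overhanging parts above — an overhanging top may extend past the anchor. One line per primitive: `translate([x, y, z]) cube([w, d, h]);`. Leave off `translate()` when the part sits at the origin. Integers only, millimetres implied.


translate([486, 107, 0]) cube([2836, 108, 22]);
translate([486, 155, 22]) cube([2836, 12, 510]);
translate([486, 107, 532]) cube([2836, 108, 22]);


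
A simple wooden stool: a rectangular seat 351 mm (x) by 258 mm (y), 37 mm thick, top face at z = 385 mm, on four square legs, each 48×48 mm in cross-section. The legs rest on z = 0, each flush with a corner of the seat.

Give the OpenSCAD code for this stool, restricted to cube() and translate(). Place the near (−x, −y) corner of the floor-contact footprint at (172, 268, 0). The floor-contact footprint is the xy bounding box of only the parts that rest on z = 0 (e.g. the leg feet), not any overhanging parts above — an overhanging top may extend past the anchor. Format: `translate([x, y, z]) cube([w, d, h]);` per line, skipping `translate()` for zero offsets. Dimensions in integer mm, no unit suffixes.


// leg_h = 385 - 37 = 348
translate([172, 268, 348]) cube([351, 258, 37]);
translate([172, 268, 0]) cube([48, 48, 348]);
translate([475, 268, 0]) cube([48, 48, 348]);
translate([172, 478, 0]) cube([48, 48, 348]);
translate([475, 478, 0]) cube([48, 48, 348]);


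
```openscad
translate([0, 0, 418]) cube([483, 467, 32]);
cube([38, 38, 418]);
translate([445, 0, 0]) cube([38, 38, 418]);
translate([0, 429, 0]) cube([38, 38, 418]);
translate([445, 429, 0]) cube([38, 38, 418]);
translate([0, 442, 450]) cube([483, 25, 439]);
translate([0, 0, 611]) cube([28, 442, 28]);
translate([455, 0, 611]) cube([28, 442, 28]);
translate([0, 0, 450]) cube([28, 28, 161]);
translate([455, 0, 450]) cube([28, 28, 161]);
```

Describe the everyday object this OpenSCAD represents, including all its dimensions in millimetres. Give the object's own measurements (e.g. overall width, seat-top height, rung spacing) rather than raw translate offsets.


A chair. The seat is a 483×467×32 mm slab with its top at z = 450 mm, on four 38×38 mm corner legs (flush with the seat edges, standing on z = 0). A flat backrest 25 mm thick, 439 mm tall, spans the full seat width and rises from the seat top along its +y edge, rear face flush with the rear of the seat. Two armrests of 28×28 mm section run along each side from the seat's front edge to the front of the backrest, top faces 189 mm above the seat top and outer faces flush with the seat's x-edges; a 28×28 mm post under the front of each armrest stands on the seat at the front corner.
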